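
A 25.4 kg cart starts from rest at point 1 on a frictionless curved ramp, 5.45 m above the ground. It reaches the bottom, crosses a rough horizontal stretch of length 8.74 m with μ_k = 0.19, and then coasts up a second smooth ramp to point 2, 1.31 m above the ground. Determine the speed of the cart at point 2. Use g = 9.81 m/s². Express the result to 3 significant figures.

v = 6.97 m/s

Energy at 1: mgh₁ = (25.4)(9.81)(5.45) = 1358.0 J
Friction loss: W_f = μ_k mg d = 413.8 J
At 2: ½mv² + mgh₂ = mgh₁ − W_f
½mv² = 1358.0 − 413.8 − 326.42 = 617.80 J
v = √(2 × 617.80/25.4) = 6.975 m/s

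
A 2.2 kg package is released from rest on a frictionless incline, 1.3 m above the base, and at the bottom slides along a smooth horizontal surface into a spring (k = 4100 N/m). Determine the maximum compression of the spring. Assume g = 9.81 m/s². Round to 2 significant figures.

x = 0.12 m

Gravitational PE at the top equals spring PE at max compression: mgh = ½kx²
x = √(2mgh/k) = √(2 × 2.2 × 9.81 × 1.3 / 4100) = 0.1170 m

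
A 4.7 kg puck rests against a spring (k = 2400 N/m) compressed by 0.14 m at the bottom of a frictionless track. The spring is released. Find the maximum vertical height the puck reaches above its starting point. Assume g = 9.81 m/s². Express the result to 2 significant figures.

h = 0.51 m

All spring PE becomes gravitational PE at the highest point: ½kx² = mgh
h = kx²/(2mg) = (2400)(0.14)²/(2 × 4.7 × 9.81) = 0.5101 m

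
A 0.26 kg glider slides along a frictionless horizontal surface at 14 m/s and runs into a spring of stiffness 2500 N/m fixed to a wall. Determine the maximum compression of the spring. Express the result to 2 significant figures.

All KE is stored as spring PE at maximum compression: ½mv² = ½kx²
x = v√(m/k) = 14 × √(0.26/2500) = 0.1428 m

x = 0.14 m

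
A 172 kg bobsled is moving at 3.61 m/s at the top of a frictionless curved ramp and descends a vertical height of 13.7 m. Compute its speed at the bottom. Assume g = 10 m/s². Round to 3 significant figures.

v = 16.9 m/s

Energy conservation between the two points: ½mv₀² + mgh = ½mv²
v² = v₀² + 2gh = (3.61)² + 2(10)(13.7) = 287.03
v = √287.03 = 16.94 m/s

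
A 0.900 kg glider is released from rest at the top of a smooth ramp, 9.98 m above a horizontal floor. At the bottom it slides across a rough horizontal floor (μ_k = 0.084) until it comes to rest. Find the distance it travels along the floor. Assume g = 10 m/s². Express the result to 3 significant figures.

d = 119 m

Energy at the top = energy at the end + work done against friction:
At rest all PE has been dissipated by friction: mgh = μ_k m g d
d = h/μ_k = 9.98/0.084 = 118.8 m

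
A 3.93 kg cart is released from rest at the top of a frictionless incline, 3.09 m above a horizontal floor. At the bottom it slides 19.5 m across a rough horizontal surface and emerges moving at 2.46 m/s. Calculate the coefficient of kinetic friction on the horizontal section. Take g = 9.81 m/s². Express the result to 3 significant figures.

μ_k = 0.143

Applying the work–energy principle:
mgh = ½mv² + μ_k m g d
mgh = 119.13 J; ½mv² = 11.891 J
W_f = 119.13 − 11.891 = 107.2 J
μ_k = W_f/(mg·d) = 107.2/(38.55 × 19.5) = 0.1426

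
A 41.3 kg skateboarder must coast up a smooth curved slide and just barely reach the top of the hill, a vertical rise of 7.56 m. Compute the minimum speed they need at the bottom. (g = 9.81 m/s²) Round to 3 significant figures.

At the top they are momentarily at rest, so all KE converts to PE: ½mv² = mgh
v = √(2gh) = √(2 × 9.81 × 7.56) = 12.18 m/s

v = 12.2 m/s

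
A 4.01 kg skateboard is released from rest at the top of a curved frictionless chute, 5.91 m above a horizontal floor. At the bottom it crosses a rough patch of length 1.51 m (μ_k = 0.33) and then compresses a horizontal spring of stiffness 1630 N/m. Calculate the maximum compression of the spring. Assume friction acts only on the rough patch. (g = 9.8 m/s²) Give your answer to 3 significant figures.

Initial energy: E₁ = mgh = (4.01)(9.8)(5.91) = 232.25 J
Friction removes W_f = μ_k mg d = (0.33)(4.01)(9.8)(1.51) = 19.58 J
Energy reaching the spring: E = 232.25 − 19.58 = 212.67 J
At max compression ½kx² = E ⇒ x = √(2E/k) = √(2 × 212.67/1630) = 0.5108 m

x = 0.511 m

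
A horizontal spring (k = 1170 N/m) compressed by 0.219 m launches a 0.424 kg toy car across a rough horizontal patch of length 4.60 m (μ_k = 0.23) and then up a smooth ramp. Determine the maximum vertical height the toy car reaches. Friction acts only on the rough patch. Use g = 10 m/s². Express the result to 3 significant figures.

h = 5.56 m

Spring energy: E₀ = ½kx² = ½(1170)(0.219)² = 28.057 J
Friction: W_f = μ_k mg d = (0.23)(0.424)(10)(4.60) = 4.486 J
Energy at base of ramp: E = 28.057 − 4.486 = 23.571 J
At max height all remaining energy is PE: mgh = E ⇒ h = E/(mg) = 23.571/(0.424 × 10) = 5.559 m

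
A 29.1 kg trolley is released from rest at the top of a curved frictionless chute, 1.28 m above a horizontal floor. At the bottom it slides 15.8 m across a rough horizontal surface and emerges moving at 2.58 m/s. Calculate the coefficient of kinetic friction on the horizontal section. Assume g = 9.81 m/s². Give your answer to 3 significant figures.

μ_k = 0.0595

Energy bookkeeping (friction removes W_f = μ_k N d):
mgh = ½mv² + μ_k m g d
mgh = 365.40 J; ½mv² = 96.851 J
W_f = 365.40 − 96.851 = 268.6 J
μ_k = W_f/(mg·d) = 268.6/(285.5 × 15.8) = 0.05954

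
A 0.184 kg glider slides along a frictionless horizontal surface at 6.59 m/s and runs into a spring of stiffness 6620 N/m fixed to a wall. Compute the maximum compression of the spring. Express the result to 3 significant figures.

Conservation of energy between contact and max compression: ½mv² = ½kx²
x = v√(m/k) = 6.59 × √(0.184/6620) = 0.03474 m

x = 0.0347 m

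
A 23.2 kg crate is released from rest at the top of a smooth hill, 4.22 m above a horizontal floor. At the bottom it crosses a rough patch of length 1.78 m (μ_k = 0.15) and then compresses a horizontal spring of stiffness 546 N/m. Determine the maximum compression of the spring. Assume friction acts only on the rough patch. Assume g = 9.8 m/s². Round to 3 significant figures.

x = 1.81 m

Initial energy: E₁ = mgh = (23.2)(9.8)(4.22) = 959.46 J
Friction removes W_f = μ_k mg d = (0.15)(23.2)(9.8)(1.78) = 60.71 J
Energy reaching the spring: E = 959.46 − 60.71 = 898.75 J
At max compression ½kx² = E ⇒ x = √(2E/k) = √(2 × 898.75/546) = 1.814 m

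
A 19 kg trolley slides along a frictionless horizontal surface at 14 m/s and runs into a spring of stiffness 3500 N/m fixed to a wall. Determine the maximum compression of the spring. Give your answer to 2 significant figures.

All KE is stored as spring PE at maximum compression: ½mv² = ½kx²
x = v√(m/k) = 14 × √(19/3500) = 1.032 m

x = 1.0 m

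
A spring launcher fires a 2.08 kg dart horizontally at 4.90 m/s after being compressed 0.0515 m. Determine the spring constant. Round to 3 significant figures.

k = 18800 N/m

Energy stored in the spring equals the launch KE: ½kx² = ½mv²
k = mv²/x² = (2.08)(4.90)²/(0.0515)² = 18830 N/m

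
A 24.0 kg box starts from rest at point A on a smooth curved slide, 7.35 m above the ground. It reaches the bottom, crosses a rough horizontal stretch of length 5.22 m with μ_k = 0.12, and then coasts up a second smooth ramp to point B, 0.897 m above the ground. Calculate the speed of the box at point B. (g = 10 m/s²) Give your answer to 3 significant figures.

v = 10.8 m/s

Energy at A: mgh₁ = (24.0)(10)(7.35) = 1764.0 J
Friction loss: W_f = μ_k mg d = 150.3 J
At B: ½mv² + mgh₂ = mgh₁ − W_f
½mv² = 1764.0 − 150.3 − 215.28 = 1398.4 J
v = √(2 × 1398.4/24.0) = 10.79 m/s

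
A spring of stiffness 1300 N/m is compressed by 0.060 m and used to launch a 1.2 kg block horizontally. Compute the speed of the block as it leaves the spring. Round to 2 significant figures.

v = 2.0 m/s

Conservation of energy: ½kx² = ½mv²
v = x√(k/m) = 0.060 × √(1300/1.2) = 1.975 m/s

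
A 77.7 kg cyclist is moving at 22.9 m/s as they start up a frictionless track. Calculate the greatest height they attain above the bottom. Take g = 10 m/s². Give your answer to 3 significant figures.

By energy conservation, ½mv² = mgh
h = v²/(2g) = 22.9²/(2 × 10) = 26.22 m

h = 26.2 m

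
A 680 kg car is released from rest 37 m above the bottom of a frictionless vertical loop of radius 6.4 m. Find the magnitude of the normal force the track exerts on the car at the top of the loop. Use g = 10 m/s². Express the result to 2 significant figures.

Energy from release to top (height 2r): mgh = ½mv_top² + mg(2r)
v_top² = 2g(h − 2r) = 2(10)(37 − 12.80) = 484.00 m²/s²
At the top, both N and weight point toward the centre: N + mg = mv_top²/r
N = m(v_top²/r − g) = 680(484.00/6.4 − 10) = 44625 N

N = 45000 N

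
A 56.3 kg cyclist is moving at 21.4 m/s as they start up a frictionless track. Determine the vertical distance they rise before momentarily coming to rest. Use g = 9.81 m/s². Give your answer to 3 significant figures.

By energy conservation, ½mv² = mgh
h = v²/(2g) = 21.4²/(2 × 9.81) = 23.34 m

h = 23.3 m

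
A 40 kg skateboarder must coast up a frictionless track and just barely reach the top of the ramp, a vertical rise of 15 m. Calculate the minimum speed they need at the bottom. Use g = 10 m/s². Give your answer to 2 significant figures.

v = 17 m/s

At the top they are momentarily at rest, so all KE converts to PE: ½mv² = mgh
v = √(2gh) = √(2 × 10 × 15) = 17.32 m/s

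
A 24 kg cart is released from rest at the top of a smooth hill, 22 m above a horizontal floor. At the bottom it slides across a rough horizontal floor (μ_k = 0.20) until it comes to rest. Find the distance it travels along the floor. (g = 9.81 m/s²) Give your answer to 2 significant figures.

Applying the work–energy principle:
At rest all PE has been dissipated by friction: mgh = μ_k m g d
d = h/μ_k = 22/0.20 = 110.0 m

d = 110 m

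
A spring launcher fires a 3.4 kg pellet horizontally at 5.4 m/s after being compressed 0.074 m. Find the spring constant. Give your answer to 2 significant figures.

½kx² = ½mv²
k = mv²/x² = (3.4)(5.4)²/(0.074)² = 18105 N/m

k = 18000 N/m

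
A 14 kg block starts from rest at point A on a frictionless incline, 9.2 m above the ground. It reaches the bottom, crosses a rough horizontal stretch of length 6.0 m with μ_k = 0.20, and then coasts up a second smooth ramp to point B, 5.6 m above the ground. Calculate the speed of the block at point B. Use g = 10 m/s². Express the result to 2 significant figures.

v = 6.9 m/s

Energy at A: mgh₁ = (14)(10)(9.2) = 1288.0 J
Friction loss: W_f = μ_k mg d = 168.0 J
At B: ½mv² + mgh₂ = mgh₁ − W_f
½mv² = 1288.0 − 168.0 − 784.00 = 336.00 J
v = √(2 × 336.00/14) = 6.928 m/s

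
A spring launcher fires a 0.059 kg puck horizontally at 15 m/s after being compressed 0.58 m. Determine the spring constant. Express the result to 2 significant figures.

k = 39 N/m

½kx² = ½mv²
k = mv²/x² = (0.059)(15)²/(0.58)² = 39.46 N/m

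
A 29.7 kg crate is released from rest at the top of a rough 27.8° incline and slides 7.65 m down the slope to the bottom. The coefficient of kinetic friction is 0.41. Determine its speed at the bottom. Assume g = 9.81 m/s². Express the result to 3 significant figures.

v = 3.95 m/s

Taking the bottom as reference, mgh = ½mv² + μ_k N L with h = L sinθ, N = mg cosθ:
mgh = mgL sinθ = (29.7)(9.81)(7.65)sin27.8° = 1039.5 J
W_f = μ_k mg cosθ · L = (0.41)(29.7)(9.81)cos27.8°·7.65 = 808.4 J
½mv² = 1039.5 − 808.4 = 231.15 J
v = √(2 × 231.15/29.7) = 3.945 m/s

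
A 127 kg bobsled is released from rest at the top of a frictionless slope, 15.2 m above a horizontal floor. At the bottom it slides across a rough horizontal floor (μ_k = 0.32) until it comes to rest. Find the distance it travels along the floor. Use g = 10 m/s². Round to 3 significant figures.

d = 47.5 m

Energy bookkeeping (friction removes W_f = μ_k N d):
At rest all PE has been dissipated by friction: mgh = μ_k m g d
d = h/μ_k = 15.2/0.32 = 47.50 m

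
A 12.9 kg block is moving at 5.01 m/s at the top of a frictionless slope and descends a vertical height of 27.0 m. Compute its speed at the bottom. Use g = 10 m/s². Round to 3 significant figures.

Mechanical energy is conserved (no friction): ½mv₀² + mgh = ½mv²
The mass cancels from both sides.
v² = v₀² + 2gh = (5.01)² + 2(10)(27.0) = 565.10
v = √565.10 = 23.77 m/s

v = 23.8 m/s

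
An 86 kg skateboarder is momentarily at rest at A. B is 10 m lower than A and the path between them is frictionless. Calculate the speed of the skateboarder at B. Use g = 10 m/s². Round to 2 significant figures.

v = 14 m/s

By conservation of mechanical energy, mgh = ½mv²
The mass cancels from both sides.
v = √(2gh) = √(2 × 10 × 10) = √200.00 = 14.14 m/s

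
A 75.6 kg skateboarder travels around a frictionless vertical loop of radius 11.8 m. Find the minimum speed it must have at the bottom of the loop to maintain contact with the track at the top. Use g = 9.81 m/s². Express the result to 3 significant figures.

At the top: mg = mv_top²/r ⇒ v_top² = gr = 115.8 m²/s²
Energy from bottom to top (height 2r): ½mv_bot² = ½mv_top² + mg(2r)
v_bot² = gr + 4gr = 5gr = 578.8
v_bot = √(5gr) = 24.06 m/s

v = 24.1 m/s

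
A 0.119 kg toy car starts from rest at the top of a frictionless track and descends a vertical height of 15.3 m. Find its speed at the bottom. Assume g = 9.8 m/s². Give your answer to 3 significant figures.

v = 17.3 m/s

Mechanical energy is conserved (no friction): mgh = ½mv²
The mass cancels from both sides.
v = √(2gh) = √(2 × 9.8 × 15.3) = √299.88 = 17.32 m/s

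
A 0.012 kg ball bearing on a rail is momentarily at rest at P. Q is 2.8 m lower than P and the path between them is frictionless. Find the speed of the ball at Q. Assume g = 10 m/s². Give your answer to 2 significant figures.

v = 7.5 m/s

Equating total energy at the two states: mgh = ½mv²
v = √(2gh) = √(2 × 10 × 2.8) = √56.000 = 7.483 m/s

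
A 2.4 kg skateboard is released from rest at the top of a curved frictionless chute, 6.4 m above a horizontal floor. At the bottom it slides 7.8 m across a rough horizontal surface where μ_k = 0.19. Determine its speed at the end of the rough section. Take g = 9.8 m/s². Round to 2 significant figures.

Energy at the top = energy at the end + work done against friction:
mgh = ½mv² + μ_k m g d
W_f = μ_k mg d = (0.19)(2.4)(9.8)(7.8) = 34.86 J
½mv² = mgh − W_f = 150.53 − 34.86 = 115.67 J
v = √(2 × 115.67/2.4) = 9.818 m/s

v = 9.8 m/s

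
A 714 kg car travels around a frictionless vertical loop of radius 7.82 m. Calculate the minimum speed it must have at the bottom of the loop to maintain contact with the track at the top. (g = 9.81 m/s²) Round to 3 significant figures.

v = 19.6 m/s

At the top: mg = mv_top²/r ⇒ v_top² = gr = 76.71 m²/s²
Energy from bottom to top (height 2r): ½mv_bot² = ½mv_top² + mg(2r)
v_bot² = gr + 4gr = 5gr = 383.6
v_bot = √(5gr) = 19.58 m/s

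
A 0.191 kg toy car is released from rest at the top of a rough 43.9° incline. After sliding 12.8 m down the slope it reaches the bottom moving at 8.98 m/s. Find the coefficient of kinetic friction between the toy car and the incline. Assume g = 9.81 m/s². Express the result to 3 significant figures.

μ_k = 0.517

Energy balance down the incline: mg L sinθ − ½mv² = μ_k (mg cosθ) L
mgL sinθ = 16.630 J; ½mv² = 7.7012 J
W_f = 16.630 − 7.7012 = 8.929 J
μ_k = W_f/(mg cosθ · L) = 8.929/(1.350 × 12.8) = 0.5167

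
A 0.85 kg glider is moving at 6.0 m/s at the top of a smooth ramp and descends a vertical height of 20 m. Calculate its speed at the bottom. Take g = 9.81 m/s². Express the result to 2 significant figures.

v = 21 m/s

Energy conservation between the two points: ½mv₀² + mgh = ½mv²
v² = v₀² + 2gh = (6.0)² + 2(9.81)(20) = 428.40
v = √428.40 = 20.70 m/s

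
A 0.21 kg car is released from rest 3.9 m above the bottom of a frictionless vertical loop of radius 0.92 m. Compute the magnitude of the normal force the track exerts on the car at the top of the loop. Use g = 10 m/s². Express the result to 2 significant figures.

Energy from release to top (height 2r): mgh = ½mv_top² + mg(2r)
v_top² = 2g(h − 2r) = 2(10)(3.9 − 1.840) = 41.200 m²/s²
At the top, both N and weight point toward the centre: N + mg = mv_top²/r
N = m(v_top²/r − g) = 0.21(41.200/0.92 − 10) = 7.304 N

N = 7.3 N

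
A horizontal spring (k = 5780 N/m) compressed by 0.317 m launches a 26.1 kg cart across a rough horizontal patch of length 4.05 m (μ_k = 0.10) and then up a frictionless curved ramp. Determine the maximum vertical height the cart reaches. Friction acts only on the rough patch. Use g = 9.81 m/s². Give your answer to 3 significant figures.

h = 0.729 m

Spring energy: E₀ = ½kx² = ½(5780)(0.317)² = 290.41 J
Friction: W_f = μ_k mg d = (0.10)(26.1)(9.81)(4.05) = 103.7 J
Energy at base of ramp: E = 290.41 − 103.7 = 186.72 J
At max height all remaining energy is PE: mgh = E ⇒ h = E/(mg) = 186.72/(26.1 × 9.81) = 0.7292 m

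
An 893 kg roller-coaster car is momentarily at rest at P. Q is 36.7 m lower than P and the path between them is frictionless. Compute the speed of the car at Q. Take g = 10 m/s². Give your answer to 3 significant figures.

Mechanical energy is conserved (no friction): mgh = ½mv²
v = √(2gh) = √(2 × 10 × 36.7) = √734.00 = 27.09 m/s

v = 27.1 m/s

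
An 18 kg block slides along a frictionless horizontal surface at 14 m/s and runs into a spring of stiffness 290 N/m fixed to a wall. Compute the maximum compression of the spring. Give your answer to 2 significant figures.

At max compression the block is momentarily at rest: ½mv² = ½kx²
x = v√(m/k) = 14 × √(18/290) = 3.488 m

x = 3.5 m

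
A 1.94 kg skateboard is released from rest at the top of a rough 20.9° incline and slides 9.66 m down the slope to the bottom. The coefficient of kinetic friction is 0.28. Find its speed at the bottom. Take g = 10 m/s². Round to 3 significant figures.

v = 4.29 m/s

Taking the bottom as reference, mgh = ½mv² + μ_k N L with h = L sinθ, N = mg cosθ:
mgh = mgL sinθ = (1.94)(10)(9.66)sin20.9° = 66.854 J
W_f = μ_k mg cosθ · L = (0.28)(1.94)(10)cos20.9°·9.66 = 49.02 J
½mv² = 66.854 − 49.02 = 17.834 J
v = √(2 × 17.834/1.94) = 4.288 m/s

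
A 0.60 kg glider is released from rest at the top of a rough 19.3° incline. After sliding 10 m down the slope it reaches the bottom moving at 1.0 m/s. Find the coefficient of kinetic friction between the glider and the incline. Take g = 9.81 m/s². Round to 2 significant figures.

The energy dissipated by friction is the PE lost minus the KE gained:
mgL sinθ = 19.454 J; ½mv² = 0.30000 J
W_f = 19.454 − 0.30000 = 19.15 J
μ_k = W_f/(mg cosθ · L) = 19.15/(5.555 × 10) = 0.3448

μ_k = 0.34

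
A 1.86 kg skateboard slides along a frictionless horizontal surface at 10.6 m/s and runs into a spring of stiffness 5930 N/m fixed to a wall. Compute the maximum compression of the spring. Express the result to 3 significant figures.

At max compression the skateboard is momentarily at rest: ½mv² = ½kx²
x = v√(m/k) = 10.6 × √(1.86/5930) = 0.1877 m

x = 0.188 m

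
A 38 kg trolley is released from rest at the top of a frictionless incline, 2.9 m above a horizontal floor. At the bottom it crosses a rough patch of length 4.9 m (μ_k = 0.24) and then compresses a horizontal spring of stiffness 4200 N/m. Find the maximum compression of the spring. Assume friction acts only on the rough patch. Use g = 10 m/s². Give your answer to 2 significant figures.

x = 0.56 m

Initial energy: E₁ = mgh = (38)(10)(2.9) = 1102.0 J
Friction removes W_f = μ_k mg d = (0.24)(38)(10)(4.9) = 446.9 J
Energy reaching the spring: E = 1102.0 − 446.9 = 655.12 J
At max compression ½kx² = E ⇒ x = √(2E/k) = √(2 × 655.12/4200) = 0.5585 m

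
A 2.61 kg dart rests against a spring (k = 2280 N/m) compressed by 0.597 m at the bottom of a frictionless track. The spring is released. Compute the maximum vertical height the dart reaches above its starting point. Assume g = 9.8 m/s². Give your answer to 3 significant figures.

All spring PE becomes gravitational PE at the highest point: ½kx² = mgh
h = kx²/(2mg) = (2280)(0.597)²/(2 × 2.61 × 9.8) = 15.88 m

h = 15.9 m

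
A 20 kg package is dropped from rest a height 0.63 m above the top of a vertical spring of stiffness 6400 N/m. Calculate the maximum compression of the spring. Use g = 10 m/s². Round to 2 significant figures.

x = 0.23 m

Measuring PE from the top of the relaxed spring, at max compression the package has dropped H + x with zero KE, so:
mg(H + x) = ½kx²
½(6400)x² − (20)(10)x − (20)(10)(0.63) = 0
3200x² − 200.0x − 126.0 = 0
x = [200.0 + √(40000 + 1.6128e+06)]/(2 × 3200) = 0.2321 m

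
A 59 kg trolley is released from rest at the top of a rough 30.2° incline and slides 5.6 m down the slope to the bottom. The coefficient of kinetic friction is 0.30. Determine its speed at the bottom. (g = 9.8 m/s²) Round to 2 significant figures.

v = 5.2 m/s

Work–energy: mg(L sinθ) − μ_k(mg cosθ)L = ½mv²
mgh = mgL sinθ = (59)(9.8)(5.6)sin30.2° = 1628.7 J
W_f = μ_k mg cosθ · L = (0.30)(59)(9.8)cos30.2°·5.6 = 839.5 J
½mv² = 1628.7 − 839.5 = 789.20 J
v = √(2 × 789.20/59) = 5.172 m/s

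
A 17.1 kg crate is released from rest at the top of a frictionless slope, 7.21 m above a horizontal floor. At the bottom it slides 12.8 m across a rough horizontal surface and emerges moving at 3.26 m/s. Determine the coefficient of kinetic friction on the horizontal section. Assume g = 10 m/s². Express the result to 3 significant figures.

μ_k = 0.522

Energy bookkeeping (friction removes W_f = μ_k N d):
mgh = ½mv² + μ_k m g d
mgh = 1232.9 J; ½mv² = 90.866 J
W_f = 1232.9 − 90.866 = 1142 J
μ_k = W_f/(mg·d) = 1142/(171.0 × 12.8) = 0.5218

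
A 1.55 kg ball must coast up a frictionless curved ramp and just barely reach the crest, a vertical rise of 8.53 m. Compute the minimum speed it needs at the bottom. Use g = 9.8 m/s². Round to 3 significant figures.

v = 12.9 m/s

At the top it is momentarily at rest, so all KE converts to PE: ½mv² = mgh
v = √(2gh) = √(2 × 9.8 × 8.53) = 12.93 m/s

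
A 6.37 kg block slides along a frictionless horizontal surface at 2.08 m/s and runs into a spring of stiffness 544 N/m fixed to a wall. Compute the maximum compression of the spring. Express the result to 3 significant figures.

All KE is stored as spring PE at maximum compression: ½mv² = ½kx²
x = v√(m/k) = 2.08 × √(6.37/544) = 0.2251 m

x = 0.225 m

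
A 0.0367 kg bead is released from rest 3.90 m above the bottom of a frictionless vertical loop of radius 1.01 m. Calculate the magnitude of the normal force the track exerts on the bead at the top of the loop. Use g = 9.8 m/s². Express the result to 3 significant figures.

N = 0.979 N

Energy from release to top (height 2r): mgh = ½mv_top² + mg(2r)
v_top² = 2g(h − 2r) = 2(9.8)(3.90 − 2.020) = 36.848 m²/s²
At the top, both N and weight point toward the centre: N + mg = mv_top²/r
N = m(v_top²/r − g) = 0.0367(36.848/1.01 − 9.8) = 0.9793 N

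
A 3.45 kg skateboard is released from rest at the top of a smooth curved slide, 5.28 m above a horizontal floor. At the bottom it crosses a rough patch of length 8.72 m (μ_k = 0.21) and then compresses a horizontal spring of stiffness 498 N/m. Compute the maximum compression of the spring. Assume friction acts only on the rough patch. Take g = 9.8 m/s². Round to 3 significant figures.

Initial energy: E₁ = mgh = (3.45)(9.8)(5.28) = 178.52 J
Friction removes W_f = μ_k mg d = (0.21)(3.45)(9.8)(8.72) = 61.91 J
Energy reaching the spring: E = 178.52 − 61.91 = 116.60 J
At max compression ½kx² = E ⇒ x = √(2E/k) = √(2 × 116.60/498) = 0.6843 m

x = 0.684 m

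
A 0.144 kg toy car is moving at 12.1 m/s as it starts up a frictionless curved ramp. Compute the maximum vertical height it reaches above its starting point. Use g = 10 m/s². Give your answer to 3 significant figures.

h = 7.32 m

By energy conservation, ½mv² = mgh
h = v²/(2g) = 12.1²/(2 × 10) = 7.321 m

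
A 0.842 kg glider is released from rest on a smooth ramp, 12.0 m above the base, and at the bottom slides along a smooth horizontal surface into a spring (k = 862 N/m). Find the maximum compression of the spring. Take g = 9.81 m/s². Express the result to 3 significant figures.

x = 0.480 m

At max compression the glider is momentarily at rest: mgh = ½kx²
x = √(2mgh/k) = √(2 × 0.842 × 9.81 × 12.0 / 862) = 0.4796 m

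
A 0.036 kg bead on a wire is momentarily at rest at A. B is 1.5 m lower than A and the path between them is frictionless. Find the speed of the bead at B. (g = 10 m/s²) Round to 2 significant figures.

Energy conservation between the two points: mgh = ½mv²
v = √(2gh) = √(2 × 10 × 1.5) = √30.000 = 5.477 m/s

v = 5.5 m/s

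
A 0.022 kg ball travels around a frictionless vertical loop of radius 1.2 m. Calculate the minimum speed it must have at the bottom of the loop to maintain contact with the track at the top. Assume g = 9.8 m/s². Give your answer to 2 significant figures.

v = 7.7 m/s

At the top: mg = mv_top²/r ⇒ v_top² = gr = 11.76 m²/s²
Energy from bottom to top (height 2r): ½mv_bot² = ½mv_top² + mg(2r)
v_bot² = gr + 4gr = 5gr = 58.80
v_bot = √(5gr) = 7.668 m/s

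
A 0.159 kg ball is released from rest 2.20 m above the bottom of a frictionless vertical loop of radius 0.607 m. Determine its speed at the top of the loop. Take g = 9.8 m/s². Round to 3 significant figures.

Energy conservation: mgh = ½mv_top² + mg(2r)
v_top² = 2g(h − 2r) = 2(9.8)(2.20 − 1.214) = 19.33
v_top = 4.396 m/s

v = 4.40 m/s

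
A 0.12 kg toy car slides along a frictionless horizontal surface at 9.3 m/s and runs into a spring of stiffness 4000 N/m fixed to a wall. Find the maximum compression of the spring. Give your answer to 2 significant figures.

x = 0.051 m

At max compression the car is momentarily at rest: ½mv² = ½kx²
x = v√(m/k) = 9.3 × √(0.12/4000) = 0.05094 m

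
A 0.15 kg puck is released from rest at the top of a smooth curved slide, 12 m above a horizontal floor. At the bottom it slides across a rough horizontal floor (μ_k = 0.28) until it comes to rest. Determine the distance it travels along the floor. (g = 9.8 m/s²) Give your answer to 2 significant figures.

d = 43 m

Energy at the top = energy at the end + work done against friction:
At rest all PE has been dissipated by friction: mgh = μ_k m g d
d = h/μ_k = 12/0.28 = 42.86 m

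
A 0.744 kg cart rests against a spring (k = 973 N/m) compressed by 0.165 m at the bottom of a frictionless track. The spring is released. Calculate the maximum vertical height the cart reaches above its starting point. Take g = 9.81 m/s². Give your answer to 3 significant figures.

Energy conservation from release to the highest point: ½kx² = mgh
h = kx²/(2mg) = (973)(0.165)²/(2 × 0.744 × 9.81) = 1.815 m

h = 1.81 m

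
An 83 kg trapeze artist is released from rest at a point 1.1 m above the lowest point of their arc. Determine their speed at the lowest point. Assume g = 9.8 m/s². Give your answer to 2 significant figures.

v = 4.6 m/s

Energy conservation between the two points: mgh = ½mv²
v = √(2gh) = √(2 × 9.8 × 1.1) = √21.560 = 4.643 m/s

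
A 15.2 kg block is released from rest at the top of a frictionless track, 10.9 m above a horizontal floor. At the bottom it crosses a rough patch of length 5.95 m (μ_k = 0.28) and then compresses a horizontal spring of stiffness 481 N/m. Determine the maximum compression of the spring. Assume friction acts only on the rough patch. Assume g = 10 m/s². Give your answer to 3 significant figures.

x = 2.42 m

Initial energy: E₁ = mgh = (15.2)(10)(10.9) = 1656.8 J
Friction removes W_f = μ_k mg d = (0.28)(15.2)(10)(5.95) = 253.2 J
Energy reaching the spring: E = 1656.8 − 253.2 = 1403.6 J
At max compression ½kx² = E ⇒ x = √(2E/k) = √(2 × 1403.6/481) = 2.416 m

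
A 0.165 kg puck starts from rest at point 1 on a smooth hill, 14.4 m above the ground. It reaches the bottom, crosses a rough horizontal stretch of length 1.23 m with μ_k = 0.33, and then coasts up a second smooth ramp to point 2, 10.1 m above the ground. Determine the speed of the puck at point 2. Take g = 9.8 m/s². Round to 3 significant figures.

v = 8.74 m/s

Energy at 1: mgh₁ = (0.165)(9.8)(14.4) = 23.285 J
Friction loss: W_f = μ_k mg d = 0.6563 J
At 2: ½mv² + mgh₂ = mgh₁ − W_f
½mv² = 23.285 − 0.6563 − 16.332 = 6.2968 J
v = √(2 × 6.2968/0.165) = 8.736 m/s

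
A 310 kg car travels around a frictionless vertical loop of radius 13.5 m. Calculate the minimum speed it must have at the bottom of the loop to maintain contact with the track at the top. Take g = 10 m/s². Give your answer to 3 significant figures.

At the top: mg = mv_top²/r ⇒ v_top² = gr = 135.0 m²/s²
Energy from bottom to top (height 2r): ½mv_bot² = ½mv_top² + mg(2r)
v_bot² = gr + 4gr = 5gr = 675.0
v_bot = √(5gr) = 25.98 m/s

v = 26.0 m/s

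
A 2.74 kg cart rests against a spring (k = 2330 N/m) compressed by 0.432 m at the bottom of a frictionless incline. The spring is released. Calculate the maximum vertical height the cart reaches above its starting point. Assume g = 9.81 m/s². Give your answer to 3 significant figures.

h = 8.09 m

Energy conservation from release to the highest point: ½kx² = mgh
h = kx²/(2mg) = (2330)(0.432)²/(2 × 2.74 × 9.81) = 8.089 m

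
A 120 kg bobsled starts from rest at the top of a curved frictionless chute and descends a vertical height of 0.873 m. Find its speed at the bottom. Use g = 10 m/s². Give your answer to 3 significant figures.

v = 4.18 m/s

Energy conservation between the two points: mgh = ½mv²
v = √(2gh) = √(2 × 10 × 0.873) = √17.460 = 4.179 m/s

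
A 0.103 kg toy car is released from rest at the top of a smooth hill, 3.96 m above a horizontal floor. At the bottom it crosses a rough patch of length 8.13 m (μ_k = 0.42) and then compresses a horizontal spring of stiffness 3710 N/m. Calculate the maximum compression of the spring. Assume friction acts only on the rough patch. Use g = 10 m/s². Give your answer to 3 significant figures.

x = 0.0174 m

Initial energy: E₁ = mgh = (0.103)(10)(3.96) = 4.0788 J
Friction removes W_f = μ_k mg d = (0.42)(0.103)(10)(8.13) = 3.517 J
Energy reaching the spring: E = 4.0788 − 3.517 = 0.56176 J
At max compression ½kx² = E ⇒ x = √(2E/k) = √(2 × 0.56176/3710) = 0.01740 m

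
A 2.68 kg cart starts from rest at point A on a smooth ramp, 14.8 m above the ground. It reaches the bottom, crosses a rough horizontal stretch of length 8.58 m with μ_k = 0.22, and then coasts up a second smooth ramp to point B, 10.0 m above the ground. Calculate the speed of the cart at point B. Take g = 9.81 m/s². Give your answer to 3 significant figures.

Energy at A: mgh₁ = (2.68)(9.81)(14.8) = 389.10 J
Friction loss: W_f = μ_k mg d = 49.63 J
At B: ½mv² + mgh₂ = mgh₁ − W_f
½mv² = 389.10 − 49.63 − 262.91 = 76.569 J
v = √(2 × 76.569/2.68) = 7.559 m/s

v = 7.56 m/s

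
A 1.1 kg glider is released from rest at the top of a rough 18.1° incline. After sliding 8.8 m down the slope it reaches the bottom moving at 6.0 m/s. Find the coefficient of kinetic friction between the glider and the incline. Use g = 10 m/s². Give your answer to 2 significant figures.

mgh = ½mv² + μ_k (mg cosθ) L, with h = L sinθ
mgL sinθ = 30.073 J; ½mv² = 19.800 J
W_f = 30.073 − 19.800 = 10.27 J
μ_k = W_f/(mg cosθ · L) = 10.27/(10.46 × 8.8) = 0.1117

μ_k = 0.11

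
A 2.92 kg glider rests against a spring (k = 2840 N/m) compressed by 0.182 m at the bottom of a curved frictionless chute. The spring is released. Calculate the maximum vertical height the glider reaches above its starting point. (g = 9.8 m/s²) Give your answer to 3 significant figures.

Energy conservation from release to the highest point: ½kx² = mgh
h = kx²/(2mg) = (2840)(0.182)²/(2 × 2.92 × 9.8) = 1.644 m

h = 1.64 m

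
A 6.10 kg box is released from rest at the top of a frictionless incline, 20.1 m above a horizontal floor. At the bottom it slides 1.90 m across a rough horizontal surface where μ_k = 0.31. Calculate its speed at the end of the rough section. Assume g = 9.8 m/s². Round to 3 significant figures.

Applying the work–energy principle:
mgh = ½mv² + μ_k m g d
W_f = μ_k mg d = (0.31)(6.10)(9.8)(1.90) = 35.21 J
½mv² = mgh − W_f = 1201.6 − 35.21 = 1166.4 J
v = √(2 × 1166.4/6.10) = 19.56 m/s

v = 19.6 m/s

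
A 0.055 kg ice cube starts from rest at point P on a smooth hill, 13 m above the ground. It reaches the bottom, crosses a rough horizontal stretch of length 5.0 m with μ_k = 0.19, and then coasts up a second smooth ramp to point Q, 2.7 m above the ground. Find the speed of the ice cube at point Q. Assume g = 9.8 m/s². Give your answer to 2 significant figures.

v = 14 m/s

Energy at P: mgh₁ = (0.055)(9.8)(13) = 7.0070 J
Friction loss: W_f = μ_k mg d = 0.5121 J
At Q: ½mv² + mgh₂ = mgh₁ − W_f
½mv² = 7.0070 − 0.5121 − 1.4553 = 5.0397 J
v = √(2 × 5.0397/0.055) = 13.54 m/s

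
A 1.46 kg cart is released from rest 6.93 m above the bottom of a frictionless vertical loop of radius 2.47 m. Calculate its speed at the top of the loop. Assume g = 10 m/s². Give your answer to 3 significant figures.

v = 6.31 m/s

Energy conservation: mgh = ½mv_top² + mg(2r)
v_top² = 2g(h − 2r) = 2(10)(6.93 − 4.940) = 39.80
v_top = 6.309 m/s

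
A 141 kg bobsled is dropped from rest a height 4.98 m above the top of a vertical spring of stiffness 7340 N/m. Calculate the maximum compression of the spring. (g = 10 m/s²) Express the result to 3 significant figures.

Measuring PE from the top of the relaxed spring, at max compression the bobsled has dropped H + x with zero KE, so:
mg(H + x) = ½kx²
½(7340)x² − (141)(10)x − (141)(10)(4.98) = 0
3670x² − 1410x − 7022 = 0
x = [1410 + √(1.988e+06 + 1.0308e+08)]/(2 × 3670) = 1.589 m

x = 1.59 m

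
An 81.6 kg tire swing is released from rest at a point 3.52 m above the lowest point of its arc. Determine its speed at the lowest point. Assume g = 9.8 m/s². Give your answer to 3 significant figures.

Energy conservation between the two points: mgh = ½mv²
v = √(2gh) = √(2 × 9.8 × 3.52) = √68.992 = 8.306 m/s

v = 8.31 m/s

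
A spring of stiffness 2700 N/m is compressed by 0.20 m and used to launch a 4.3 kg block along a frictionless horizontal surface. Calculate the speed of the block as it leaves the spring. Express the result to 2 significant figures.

v = 5.0 m/s

Conservation of energy: ½kx² = ½mv²
v = x√(k/m) = 0.20 × √(2700/4.3) = 5.012 m/s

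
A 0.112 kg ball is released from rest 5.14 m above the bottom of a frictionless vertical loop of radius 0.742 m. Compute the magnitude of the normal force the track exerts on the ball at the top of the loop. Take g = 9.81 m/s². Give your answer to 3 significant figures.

N = 9.73 N

Energy from release to top (height 2r): mgh = ½mv_top² + mg(2r)
v_top² = 2g(h − 2r) = 2(9.81)(5.14 − 1.484) = 71.731 m²/s²
At the top, both N and weight point toward the centre: N + mg = mv_top²/r
N = m(v_top²/r − g) = 0.112(71.731/0.742 − 9.81) = 9.729 N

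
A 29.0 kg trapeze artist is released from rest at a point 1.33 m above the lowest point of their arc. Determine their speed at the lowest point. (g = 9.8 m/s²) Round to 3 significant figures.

v = 5.11 m/s

Energy conservation between the two points: mgh = ½mv²
v = √(2gh) = √(2 × 9.8 × 1.33) = √26.068 = 5.106 m/s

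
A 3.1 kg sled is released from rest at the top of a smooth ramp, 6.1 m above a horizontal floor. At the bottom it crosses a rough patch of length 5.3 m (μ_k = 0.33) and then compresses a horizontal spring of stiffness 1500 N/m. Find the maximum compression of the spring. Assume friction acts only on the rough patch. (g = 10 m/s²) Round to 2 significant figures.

x = 0.42 m

Initial energy: E₁ = mgh = (3.1)(10)(6.1) = 189.10 J
Friction removes W_f = μ_k mg d = (0.33)(3.1)(10)(5.3) = 54.22 J
Energy reaching the spring: E = 189.10 − 54.22 = 134.88 J
At max compression ½kx² = E ⇒ x = √(2E/k) = √(2 × 134.88/1500) = 0.4241 m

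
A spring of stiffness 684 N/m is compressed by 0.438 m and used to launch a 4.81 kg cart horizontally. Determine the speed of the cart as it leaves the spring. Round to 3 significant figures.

v = 5.22 m/s

Spring PE converts entirely to kinetic energy: ½kx² = ½mv²
v = x√(k/m) = 0.438 × √(684/4.81) = 5.223 m/s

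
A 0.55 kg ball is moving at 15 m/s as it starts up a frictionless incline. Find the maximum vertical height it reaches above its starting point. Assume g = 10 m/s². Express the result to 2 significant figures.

h = 11 m

By energy conservation, ½mv² = mgh
h = v²/(2g) = 15²/(2 × 10) = 11.25 m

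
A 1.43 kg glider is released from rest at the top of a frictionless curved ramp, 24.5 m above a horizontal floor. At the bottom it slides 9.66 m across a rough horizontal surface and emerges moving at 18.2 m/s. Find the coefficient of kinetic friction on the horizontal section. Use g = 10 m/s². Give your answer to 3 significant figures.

μ_k = 0.822

Applying the work–energy principle:
mgh = ½mv² + μ_k m g d
mgh = 350.35 J; ½mv² = 236.84 J
W_f = 350.35 − 236.84 = 113.5 J
μ_k = W_f/(mg·d) = 113.5/(14.30 × 9.66) = 0.8217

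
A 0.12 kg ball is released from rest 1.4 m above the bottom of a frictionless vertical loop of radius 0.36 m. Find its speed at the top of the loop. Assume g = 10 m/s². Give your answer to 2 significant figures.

Energy conservation: mgh = ½mv_top² + mg(2r)
v_top² = 2g(h − 2r) = 2(10)(1.4 − 0.7200) = 13.60
v_top = 3.688 m/s

v = 3.7 m/s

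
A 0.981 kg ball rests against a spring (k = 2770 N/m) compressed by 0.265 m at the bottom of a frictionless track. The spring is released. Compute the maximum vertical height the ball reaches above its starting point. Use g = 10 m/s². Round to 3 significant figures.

At maximum height the ball is at rest, so ½kx² = mgh
h = kx²/(2mg) = (2770)(0.265)²/(2 × 0.981 × 10) = 9.915 m

h = 9.91 m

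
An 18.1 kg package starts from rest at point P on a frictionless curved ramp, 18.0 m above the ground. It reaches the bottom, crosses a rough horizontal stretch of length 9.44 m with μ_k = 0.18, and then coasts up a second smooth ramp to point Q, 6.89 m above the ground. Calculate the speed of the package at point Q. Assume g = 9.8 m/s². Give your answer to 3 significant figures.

Energy at P: mgh₁ = (18.1)(9.8)(18.0) = 3192.8 J
Friction loss: W_f = μ_k mg d = 301.4 J
At Q: ½mv² + mgh₂ = mgh₁ − W_f
½mv² = 3192.8 − 301.4 − 1222.1 = 1669.3 J
v = √(2 × 1669.3/18.1) = 13.58 m/s

v = 13.6 m/s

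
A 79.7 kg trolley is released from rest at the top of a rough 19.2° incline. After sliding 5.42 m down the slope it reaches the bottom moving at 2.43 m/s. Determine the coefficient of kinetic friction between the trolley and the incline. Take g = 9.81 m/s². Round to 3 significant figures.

The energy dissipated by friction is the PE lost minus the KE gained:
mgL sinθ = 1393.6 J; ½mv² = 235.31 J
W_f = 1393.6 − 235.31 = 1158 J
μ_k = W_f/(mg cosθ · L) = 1158/(738.4 × 5.42) = 0.2894

μ_k = 0.289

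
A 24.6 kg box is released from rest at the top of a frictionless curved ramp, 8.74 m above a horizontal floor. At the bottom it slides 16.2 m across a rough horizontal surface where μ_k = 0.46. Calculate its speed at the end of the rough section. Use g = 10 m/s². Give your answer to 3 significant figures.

Energy at the top = energy at the end + work done against friction:
mgh = ½mv² + μ_k m g d
W_f = μ_k mg d = (0.46)(24.6)(10)(16.2) = 1833 J
½mv² = mgh − W_f = 2150.0 − 1833 = 316.85 J
v = √(2 × 316.85/24.6) = 5.075 m/s

v = 5.08 m/s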